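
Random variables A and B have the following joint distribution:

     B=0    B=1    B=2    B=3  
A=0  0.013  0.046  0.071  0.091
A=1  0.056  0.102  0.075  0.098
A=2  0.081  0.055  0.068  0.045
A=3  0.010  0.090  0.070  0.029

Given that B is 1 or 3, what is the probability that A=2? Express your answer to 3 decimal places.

0.180

P(B=1) = 0.046 + 0.102 + 0.055 + 0.090 = 0.293.
P(B=3) = 0.091 + 0.098 + 0.045 + 0.029 = 0.263.
P(B ∈ {1, 3}) = 0.293 + 0.263 = 0.556; P(A=2, B ∈ {1, 3}) = 0.055 + 0.045 = 0.100.
P(A=2 | B ∈ {1, 3}) = 0.100/0.556 = 0.180.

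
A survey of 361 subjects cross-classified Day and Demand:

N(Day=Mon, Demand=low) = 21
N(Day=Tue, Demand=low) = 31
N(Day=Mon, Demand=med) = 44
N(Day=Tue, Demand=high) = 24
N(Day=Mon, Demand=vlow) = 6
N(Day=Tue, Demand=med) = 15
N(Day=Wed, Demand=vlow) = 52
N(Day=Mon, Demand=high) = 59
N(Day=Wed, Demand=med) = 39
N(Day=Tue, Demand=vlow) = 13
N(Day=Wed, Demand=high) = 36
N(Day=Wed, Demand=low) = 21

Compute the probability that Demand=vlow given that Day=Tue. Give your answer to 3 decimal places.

Total with Day=Tue: 13 + 31 + 15 + 24 = 83.
P(Demand=vlow | Day=Tue) = 13/83 = 0.157.

0.157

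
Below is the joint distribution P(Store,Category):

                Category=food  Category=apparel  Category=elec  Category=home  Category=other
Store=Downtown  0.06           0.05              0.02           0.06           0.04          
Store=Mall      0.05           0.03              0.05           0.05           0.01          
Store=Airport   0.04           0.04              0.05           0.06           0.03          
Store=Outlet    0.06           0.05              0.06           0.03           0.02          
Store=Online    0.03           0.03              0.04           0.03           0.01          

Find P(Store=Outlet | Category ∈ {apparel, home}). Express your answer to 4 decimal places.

0.1860

P(Category=apparel) = 0.05 + 0.03 + 0.04 + 0.05 + 0.03 = 0.20.
P(Category=home) = 0.06 + 0.05 + 0.06 + 0.03 + 0.03 = 0.23.
P(Category ∈ {apparel, home}) = 0.20 + 0.23 = 0.43; P(Store=Outlet, Category ∈ {apparel, home}) = 0.05 + 0.03 = 0.08.
P(Store=Outlet | Category ∈ {apparel, home}) = 0.08/0.43 = 0.1860.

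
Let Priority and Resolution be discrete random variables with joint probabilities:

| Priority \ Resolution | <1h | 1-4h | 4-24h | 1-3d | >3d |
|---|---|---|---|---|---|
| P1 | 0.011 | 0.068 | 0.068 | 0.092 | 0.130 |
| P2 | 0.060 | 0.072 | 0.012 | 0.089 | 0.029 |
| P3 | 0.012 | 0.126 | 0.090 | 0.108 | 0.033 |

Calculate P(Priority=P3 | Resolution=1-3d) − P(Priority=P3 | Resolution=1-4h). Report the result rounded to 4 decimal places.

-0.1000

P(Resolution=1-3d) = 0.092 + 0.089 + 0.108 = 0.289; P(Priority=P3 | Resolution=1-3d) = 0.108/0.289 = 0.37370.
P(Resolution=1-4h) = 0.068 + 0.072 + 0.126 = 0.266; P(Priority=P3 | Resolution=1-4h) = 0.126/0.266 = 0.47368.
Difference = -0.1000.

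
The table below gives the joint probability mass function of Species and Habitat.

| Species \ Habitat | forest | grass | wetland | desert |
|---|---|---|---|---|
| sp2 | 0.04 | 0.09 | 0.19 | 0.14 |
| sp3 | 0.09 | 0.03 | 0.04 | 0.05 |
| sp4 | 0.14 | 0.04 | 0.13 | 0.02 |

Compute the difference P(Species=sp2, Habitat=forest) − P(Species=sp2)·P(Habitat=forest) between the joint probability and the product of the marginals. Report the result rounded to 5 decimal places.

P(Species=sp2) = 0.04 + 0.09 + 0.19 + 0.14 = 0.46.
P(Habitat=forest) = 0.04 + 0.09 + 0.14 = 0.27.
P(Species=sp2, Habitat=forest) − P(Species=sp2)P(Habitat=forest) = 0.04 − 0.46×0.27 = -0.08420.

-0.08420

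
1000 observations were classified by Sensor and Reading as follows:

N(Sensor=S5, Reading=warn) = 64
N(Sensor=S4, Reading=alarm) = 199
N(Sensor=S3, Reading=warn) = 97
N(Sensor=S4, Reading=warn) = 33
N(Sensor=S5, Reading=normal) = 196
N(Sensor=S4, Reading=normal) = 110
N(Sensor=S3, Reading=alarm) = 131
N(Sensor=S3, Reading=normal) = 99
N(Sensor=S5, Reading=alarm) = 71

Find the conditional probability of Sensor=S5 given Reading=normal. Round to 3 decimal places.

0.484

Total with Reading=normal: 99 + 110 + 196 = 405.
P(Sensor=S5 | Reading=normal) = 196/405 = 0.484.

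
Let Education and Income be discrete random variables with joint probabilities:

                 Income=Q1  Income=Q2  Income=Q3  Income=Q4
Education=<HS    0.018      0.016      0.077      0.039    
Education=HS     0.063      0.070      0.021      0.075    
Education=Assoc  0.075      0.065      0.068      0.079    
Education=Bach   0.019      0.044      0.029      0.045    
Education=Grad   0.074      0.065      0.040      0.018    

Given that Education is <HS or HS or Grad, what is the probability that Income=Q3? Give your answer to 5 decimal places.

0.23958

P(Education=<HS) = 0.018 + 0.016 + 0.077 + 0.039 = 0.150.
P(Education=HS) = 0.063 + 0.070 + 0.021 + 0.075 = 0.229.
P(Education=Grad) = 0.074 + 0.065 + 0.040 + 0.018 = 0.197.
P(Education ∈ {<HS, HS, Grad}) = 0.150 + 0.229 + 0.197 = 0.576; P(Income=Q3, Education ∈ {<HS, HS, Grad}) = 0.077 + 0.021 + 0.040 = 0.138.
P(Income=Q3 | Education ∈ {<HS, HS, Grad}) = 0.138/0.576 = 0.23958.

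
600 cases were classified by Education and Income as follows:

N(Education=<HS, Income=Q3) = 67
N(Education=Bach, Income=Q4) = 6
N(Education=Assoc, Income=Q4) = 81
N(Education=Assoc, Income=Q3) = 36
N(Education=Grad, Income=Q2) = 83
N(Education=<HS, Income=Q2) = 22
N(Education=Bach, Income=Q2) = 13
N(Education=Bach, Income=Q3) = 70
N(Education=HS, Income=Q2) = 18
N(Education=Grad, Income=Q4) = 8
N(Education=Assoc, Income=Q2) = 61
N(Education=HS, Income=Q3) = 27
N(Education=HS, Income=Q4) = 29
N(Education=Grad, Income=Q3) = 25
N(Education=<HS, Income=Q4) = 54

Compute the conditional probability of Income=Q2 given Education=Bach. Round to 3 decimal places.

0.146

Total with Education=Bach: 13 + 70 + 6 = 89.
P(Income=Q2 | Education=Bach) = 13/89 = 0.146.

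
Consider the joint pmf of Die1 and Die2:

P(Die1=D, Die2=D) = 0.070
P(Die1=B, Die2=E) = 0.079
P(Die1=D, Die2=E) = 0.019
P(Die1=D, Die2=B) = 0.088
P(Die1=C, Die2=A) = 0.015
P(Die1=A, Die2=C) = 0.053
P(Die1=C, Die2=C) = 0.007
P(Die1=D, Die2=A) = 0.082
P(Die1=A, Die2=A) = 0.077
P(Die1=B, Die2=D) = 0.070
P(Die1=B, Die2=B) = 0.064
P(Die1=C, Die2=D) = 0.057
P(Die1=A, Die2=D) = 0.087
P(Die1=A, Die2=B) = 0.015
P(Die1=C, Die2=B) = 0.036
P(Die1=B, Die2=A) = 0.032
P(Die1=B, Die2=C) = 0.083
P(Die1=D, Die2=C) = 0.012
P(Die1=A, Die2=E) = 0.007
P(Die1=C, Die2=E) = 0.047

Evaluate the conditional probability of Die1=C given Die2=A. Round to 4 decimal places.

0.0728

P(Die2=A) = 0.077 + 0.032 + 0.015 + 0.082 = 0.206.
P(Die1=C | Die2=A) = 0.015/0.206 = 0.0728.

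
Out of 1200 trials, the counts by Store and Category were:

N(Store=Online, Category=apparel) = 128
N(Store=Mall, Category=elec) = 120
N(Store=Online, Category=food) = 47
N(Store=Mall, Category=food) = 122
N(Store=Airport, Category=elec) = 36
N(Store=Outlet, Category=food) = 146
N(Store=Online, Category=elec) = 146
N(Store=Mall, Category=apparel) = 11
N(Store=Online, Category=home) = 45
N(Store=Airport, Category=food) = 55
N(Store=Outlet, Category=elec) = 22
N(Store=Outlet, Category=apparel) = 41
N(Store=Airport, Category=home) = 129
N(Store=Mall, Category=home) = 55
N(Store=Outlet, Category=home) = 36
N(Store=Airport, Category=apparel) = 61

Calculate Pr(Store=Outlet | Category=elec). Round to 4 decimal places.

0.0679

Total with Category=elec: 120 + 36 + 22 + 146 = 324.
P(Store=Outlet | Category=elec) = 22/324 = 0.0679.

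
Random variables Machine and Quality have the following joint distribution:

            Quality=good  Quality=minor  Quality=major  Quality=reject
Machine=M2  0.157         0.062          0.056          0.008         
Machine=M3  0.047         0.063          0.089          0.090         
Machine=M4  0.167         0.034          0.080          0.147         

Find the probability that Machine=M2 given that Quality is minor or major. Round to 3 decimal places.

P(Quality=minor) = 0.062 + 0.063 + 0.034 = 0.159.
P(Quality=major) = 0.056 + 0.089 + 0.080 = 0.225.
P(Quality ∈ {minor, major}) = 0.159 + 0.225 = 0.384; P(Machine=M2, Quality ∈ {minor, major}) = 0.062 + 0.056 = 0.118.
P(Machine=M2 | Quality ∈ {minor, major}) = 0.118/0.384 = 0.307.

0.307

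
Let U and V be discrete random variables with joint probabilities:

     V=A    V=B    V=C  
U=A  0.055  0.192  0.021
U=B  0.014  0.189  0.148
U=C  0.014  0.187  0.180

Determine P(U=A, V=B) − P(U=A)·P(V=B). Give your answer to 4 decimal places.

0.0398

P(U=A) = 0.055 + 0.192 + 0.021 = 0.268.
P(V=B) = 0.192 + 0.189 + 0.187 = 0.568.
P(U=A, V=B) − P(U=A)P(V=B) = 0.192 − 0.268×0.568 = 0.0398.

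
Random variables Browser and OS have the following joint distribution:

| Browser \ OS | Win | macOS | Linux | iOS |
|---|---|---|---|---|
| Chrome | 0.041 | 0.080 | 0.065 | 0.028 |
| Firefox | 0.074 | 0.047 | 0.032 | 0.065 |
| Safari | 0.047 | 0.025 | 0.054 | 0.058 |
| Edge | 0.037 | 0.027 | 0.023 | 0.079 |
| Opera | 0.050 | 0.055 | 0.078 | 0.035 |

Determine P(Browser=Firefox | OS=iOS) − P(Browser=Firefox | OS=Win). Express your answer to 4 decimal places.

-0.0519

P(OS=iOS) = 0.028 + 0.065 + 0.058 + 0.079 + 0.035 = 0.265; P(Browser=Firefox | OS=iOS) = 0.065/0.265 = 0.24528.
P(OS=Win) = 0.041 + 0.074 + 0.047 + 0.037 + 0.050 = 0.249; P(Browser=Firefox | OS=Win) = 0.074/0.249 = 0.29719.
Difference = -0.0519.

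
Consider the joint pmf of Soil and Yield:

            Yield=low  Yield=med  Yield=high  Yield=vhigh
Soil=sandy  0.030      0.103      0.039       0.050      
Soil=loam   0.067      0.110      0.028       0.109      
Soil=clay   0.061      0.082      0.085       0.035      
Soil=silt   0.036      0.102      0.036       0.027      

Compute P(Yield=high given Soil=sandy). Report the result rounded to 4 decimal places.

0.1757

P(Soil=sandy) = 0.030 + 0.103 + 0.039 + 0.050 = 0.222.
P(Yield=high | Soil=sandy) = 0.039/0.222 = 0.1757.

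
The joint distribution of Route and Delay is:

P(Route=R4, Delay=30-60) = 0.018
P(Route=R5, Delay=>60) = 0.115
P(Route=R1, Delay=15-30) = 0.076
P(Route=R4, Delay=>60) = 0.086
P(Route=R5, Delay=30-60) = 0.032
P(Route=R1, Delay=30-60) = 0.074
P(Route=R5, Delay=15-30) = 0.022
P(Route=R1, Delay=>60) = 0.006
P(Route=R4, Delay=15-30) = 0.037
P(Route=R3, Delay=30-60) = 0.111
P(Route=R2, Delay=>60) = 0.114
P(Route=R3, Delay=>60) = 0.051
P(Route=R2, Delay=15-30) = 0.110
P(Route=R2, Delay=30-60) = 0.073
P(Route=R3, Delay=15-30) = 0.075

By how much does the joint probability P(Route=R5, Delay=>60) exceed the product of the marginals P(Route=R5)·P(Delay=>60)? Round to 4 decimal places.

0.0521

P(Route=R5) = 0.022 + 0.032 + 0.115 = 0.169.
P(Delay=>60) = 0.006 + 0.114 + 0.051 + 0.086 + 0.115 = 0.372.
P(Route=R5, Delay=>60) − P(Route=R5)P(Delay=>60) = 0.115 − 0.169×0.372 = 0.0521.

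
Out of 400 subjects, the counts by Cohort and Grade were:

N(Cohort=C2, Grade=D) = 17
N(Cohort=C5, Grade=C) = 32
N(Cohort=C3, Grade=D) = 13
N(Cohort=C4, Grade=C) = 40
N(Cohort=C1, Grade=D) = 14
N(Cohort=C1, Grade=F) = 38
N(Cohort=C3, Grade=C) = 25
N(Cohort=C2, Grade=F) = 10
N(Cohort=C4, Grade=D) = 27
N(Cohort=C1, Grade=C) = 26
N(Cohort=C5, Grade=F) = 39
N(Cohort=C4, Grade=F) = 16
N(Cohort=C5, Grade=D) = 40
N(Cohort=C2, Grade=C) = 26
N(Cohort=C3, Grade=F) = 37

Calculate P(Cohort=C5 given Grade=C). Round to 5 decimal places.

Total with Grade=C: 26 + 26 + 25 + 40 + 32 = 149.
P(Cohort=C5 | Grade=C) = 32/149 = 0.21477.

0.21477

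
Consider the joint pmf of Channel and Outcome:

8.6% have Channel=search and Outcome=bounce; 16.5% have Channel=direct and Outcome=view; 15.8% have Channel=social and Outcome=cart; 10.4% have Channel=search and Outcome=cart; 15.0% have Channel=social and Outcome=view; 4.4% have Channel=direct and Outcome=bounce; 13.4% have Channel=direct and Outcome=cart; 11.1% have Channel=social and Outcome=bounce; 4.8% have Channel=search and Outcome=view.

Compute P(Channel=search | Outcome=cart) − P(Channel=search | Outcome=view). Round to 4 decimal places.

P(Outcome=cart) = 0.104 + 0.158 + 0.134 = 0.396; P(Channel=search | Outcome=cart) = 0.104/0.396 = 0.26263.
P(Outcome=view) = 0.048 + 0.150 + 0.165 = 0.363; P(Channel=search | Outcome=view) = 0.048/0.363 = 0.13223.
Difference = 0.1304.

0.1304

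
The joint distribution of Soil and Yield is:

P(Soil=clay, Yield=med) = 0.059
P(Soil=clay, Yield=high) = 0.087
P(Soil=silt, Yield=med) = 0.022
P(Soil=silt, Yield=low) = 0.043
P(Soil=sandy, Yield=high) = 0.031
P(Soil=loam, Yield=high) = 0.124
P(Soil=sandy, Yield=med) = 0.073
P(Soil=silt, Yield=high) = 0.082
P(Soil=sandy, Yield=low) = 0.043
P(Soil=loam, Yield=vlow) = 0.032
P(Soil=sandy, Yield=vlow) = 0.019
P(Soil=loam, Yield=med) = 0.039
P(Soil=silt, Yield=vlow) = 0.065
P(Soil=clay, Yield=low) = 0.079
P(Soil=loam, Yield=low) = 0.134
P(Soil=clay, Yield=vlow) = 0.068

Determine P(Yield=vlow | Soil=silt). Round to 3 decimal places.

P(Soil=silt) = 0.065 + 0.043 + 0.022 + 0.082 = 0.212.
P(Yield=vlow | Soil=silt) = 0.065/0.212 = 0.307.

0.307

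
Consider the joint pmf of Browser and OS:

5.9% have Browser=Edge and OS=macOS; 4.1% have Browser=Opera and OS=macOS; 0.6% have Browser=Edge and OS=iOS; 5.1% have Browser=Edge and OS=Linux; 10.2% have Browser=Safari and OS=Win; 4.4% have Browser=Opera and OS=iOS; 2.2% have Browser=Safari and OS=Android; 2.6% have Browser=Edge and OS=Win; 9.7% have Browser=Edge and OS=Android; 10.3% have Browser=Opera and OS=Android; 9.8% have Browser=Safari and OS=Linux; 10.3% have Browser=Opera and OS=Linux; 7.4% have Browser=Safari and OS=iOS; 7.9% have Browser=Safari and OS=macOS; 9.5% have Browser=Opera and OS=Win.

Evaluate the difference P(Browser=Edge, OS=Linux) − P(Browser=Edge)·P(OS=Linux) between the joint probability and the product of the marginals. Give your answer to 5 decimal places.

-0.00923

P(Browser=Edge) = 0.026 + 0.059 + 0.051 + 0.006 + 0.097 = 0.239.
P(OS=Linux) = 0.098 + 0.051 + 0.103 = 0.252.
P(Browser=Edge, OS=Linux) − P(Browser=Edge)P(OS=Linux) = 0.051 − 0.239×0.252 = -0.00923.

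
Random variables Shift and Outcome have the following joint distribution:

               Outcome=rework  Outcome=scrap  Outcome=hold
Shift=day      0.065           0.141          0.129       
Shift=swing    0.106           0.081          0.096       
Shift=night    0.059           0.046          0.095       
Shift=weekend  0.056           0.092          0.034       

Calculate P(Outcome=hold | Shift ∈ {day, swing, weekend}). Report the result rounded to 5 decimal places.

P(Shift=day) = 0.065 + 0.141 + 0.129 = 0.335.
P(Shift=swing) = 0.106 + 0.081 + 0.096 = 0.283.
P(Shift=weekend) = 0.056 + 0.092 + 0.034 = 0.182.
P(Shift ∈ {day, swing, weekend}) = 0.335 + 0.283 + 0.182 = 0.800; P(Outcome=hold, Shift ∈ {day, swing, weekend}) = 0.129 + 0.096 + 0.034 = 0.259.
P(Outcome=hold | Shift ∈ {day, swing, weekend}) = 0.259/0.800 = 0.32375.

0.32375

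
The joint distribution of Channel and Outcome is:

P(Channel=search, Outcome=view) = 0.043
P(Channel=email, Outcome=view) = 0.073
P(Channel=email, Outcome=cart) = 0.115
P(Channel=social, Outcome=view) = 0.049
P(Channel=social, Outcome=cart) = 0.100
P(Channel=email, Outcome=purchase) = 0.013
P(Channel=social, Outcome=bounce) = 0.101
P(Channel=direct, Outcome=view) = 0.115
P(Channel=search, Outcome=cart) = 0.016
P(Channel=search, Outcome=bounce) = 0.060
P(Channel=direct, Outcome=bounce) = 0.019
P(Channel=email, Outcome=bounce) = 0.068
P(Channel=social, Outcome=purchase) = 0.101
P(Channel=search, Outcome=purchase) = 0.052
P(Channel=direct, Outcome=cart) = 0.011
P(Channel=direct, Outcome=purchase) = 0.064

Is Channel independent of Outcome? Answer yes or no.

no

P(Channel=direct) = 0.209 and P(Outcome=view) = 0.280, so their product is 0.05852, but P(Channel=direct, Outcome=view) = 0.115. Since these differ, Channel and Outcome are not independent.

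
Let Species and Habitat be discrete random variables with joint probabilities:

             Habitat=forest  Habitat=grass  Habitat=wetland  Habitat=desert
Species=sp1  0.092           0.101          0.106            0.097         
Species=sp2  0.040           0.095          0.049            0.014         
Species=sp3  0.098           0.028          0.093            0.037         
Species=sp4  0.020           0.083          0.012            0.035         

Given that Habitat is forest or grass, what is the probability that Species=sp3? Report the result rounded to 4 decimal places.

0.2262

P(Habitat=forest) = 0.092 + 0.040 + 0.098 + 0.020 = 0.250.
P(Habitat=grass) = 0.101 + 0.095 + 0.028 + 0.083 = 0.307.
P(Habitat ∈ {forest, grass}) = 0.250 + 0.307 = 0.557; P(Species=sp3, Habitat ∈ {forest, grass}) = 0.098 + 0.028 = 0.126.
P(Species=sp3 | Habitat ∈ {forest, grass}) = 0.126/0.557 = 0.2262.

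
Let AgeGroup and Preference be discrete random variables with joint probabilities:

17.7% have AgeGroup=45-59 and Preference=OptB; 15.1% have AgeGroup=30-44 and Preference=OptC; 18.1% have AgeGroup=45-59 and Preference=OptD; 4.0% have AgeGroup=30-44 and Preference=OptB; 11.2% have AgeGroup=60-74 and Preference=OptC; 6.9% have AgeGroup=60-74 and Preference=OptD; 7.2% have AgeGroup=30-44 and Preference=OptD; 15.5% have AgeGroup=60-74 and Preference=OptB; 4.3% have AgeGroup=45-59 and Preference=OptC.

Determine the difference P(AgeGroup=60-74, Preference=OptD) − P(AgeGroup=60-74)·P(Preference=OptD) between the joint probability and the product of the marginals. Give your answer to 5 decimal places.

P(AgeGroup=60-74) = 0.155 + 0.112 + 0.069 = 0.336.
P(Preference=OptD) = 0.072 + 0.181 + 0.069 = 0.322.
P(AgeGroup=60-74, Preference=OptD) − P(AgeGroup=60-74)P(Preference=OptD) = 0.069 − 0.336×0.322 = -0.03919.

-0.03919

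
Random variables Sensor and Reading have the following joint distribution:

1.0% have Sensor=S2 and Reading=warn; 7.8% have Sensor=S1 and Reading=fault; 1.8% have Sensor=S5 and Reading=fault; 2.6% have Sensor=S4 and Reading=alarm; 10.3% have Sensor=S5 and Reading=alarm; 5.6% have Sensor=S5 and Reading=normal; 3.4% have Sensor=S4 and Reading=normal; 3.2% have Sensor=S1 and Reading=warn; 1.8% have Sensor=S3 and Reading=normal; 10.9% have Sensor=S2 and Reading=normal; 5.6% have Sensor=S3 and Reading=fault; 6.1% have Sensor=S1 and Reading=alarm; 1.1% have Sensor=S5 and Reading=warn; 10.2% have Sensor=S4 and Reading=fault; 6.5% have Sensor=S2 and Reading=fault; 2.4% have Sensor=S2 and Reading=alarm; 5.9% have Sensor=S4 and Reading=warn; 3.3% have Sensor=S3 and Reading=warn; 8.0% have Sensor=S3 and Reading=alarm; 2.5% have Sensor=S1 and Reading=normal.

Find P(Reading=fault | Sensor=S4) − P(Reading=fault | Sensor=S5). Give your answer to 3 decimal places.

0.366

P(Sensor=S4) = 0.034 + 0.059 + 0.026 + 0.102 = 0.221; P(Reading=fault | Sensor=S4) = 0.102/0.221 = 0.4615.
P(Sensor=S5) = 0.056 + 0.011 + 0.103 + 0.018 = 0.188; P(Reading=fault | Sensor=S5) = 0.018/0.188 = 0.0957.
Difference = 0.366.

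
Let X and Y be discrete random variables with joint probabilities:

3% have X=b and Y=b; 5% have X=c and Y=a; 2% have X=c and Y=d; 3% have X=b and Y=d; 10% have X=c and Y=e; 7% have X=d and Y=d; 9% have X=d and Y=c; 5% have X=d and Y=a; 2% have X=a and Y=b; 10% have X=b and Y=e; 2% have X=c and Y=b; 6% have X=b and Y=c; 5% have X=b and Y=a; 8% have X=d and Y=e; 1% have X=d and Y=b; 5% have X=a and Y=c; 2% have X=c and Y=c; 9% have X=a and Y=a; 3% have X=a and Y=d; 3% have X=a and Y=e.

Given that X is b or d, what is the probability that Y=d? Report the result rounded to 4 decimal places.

0.1754

P(X=b) = 0.05 + 0.03 + 0.06 + 0.03 + 0.10 = 0.27.
P(X=d) = 0.05 + 0.01 + 0.09 + 0.07 + 0.08 = 0.30.
P(X ∈ {b, d}) = 0.27 + 0.30 = 0.57; P(Y=d, X ∈ {b, d}) = 0.03 + 0.07 = 0.10.
P(Y=d | X ∈ {b, d}) = 0.10/0.57 = 0.1754.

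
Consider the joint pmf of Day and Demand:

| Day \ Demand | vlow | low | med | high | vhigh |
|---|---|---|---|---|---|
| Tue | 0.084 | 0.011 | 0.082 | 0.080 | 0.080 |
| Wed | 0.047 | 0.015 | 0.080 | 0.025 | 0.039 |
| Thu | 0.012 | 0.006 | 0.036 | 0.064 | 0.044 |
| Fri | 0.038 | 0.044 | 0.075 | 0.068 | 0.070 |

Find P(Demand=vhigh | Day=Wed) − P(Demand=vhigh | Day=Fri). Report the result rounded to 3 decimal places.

-0.048

P(Day=Wed) = 0.047 + 0.015 + 0.080 + 0.025 + 0.039 = 0.206; P(Demand=vhigh | Day=Wed) = 0.039/0.206 = 0.1893.
P(Day=Fri) = 0.038 + 0.044 + 0.075 + 0.068 + 0.070 = 0.295; P(Demand=vhigh | Day=Fri) = 0.070/0.295 = 0.2373.
Difference = -0.048.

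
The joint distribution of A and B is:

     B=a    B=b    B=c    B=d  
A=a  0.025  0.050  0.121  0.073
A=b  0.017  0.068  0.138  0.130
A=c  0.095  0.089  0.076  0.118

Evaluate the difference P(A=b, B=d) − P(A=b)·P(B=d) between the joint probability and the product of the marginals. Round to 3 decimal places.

P(A=b) = 0.017 + 0.068 + 0.138 + 0.130 = 0.353.
P(B=d) = 0.073 + 0.130 + 0.118 = 0.321.
P(A=b, B=d) − P(A=b)P(B=d) = 0.130 − 0.353×0.321 = 0.017.

0.017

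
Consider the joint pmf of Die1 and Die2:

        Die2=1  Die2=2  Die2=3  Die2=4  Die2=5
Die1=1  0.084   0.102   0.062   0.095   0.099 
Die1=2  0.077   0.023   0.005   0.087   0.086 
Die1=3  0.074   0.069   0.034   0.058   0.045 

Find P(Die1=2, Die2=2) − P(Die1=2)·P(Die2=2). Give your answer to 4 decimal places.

-0.0309

P(Die1=2) = 0.077 + 0.023 + 0.005 + 0.087 + 0.086 = 0.278.
P(Die2=2) = 0.102 + 0.023 + 0.069 = 0.194.
P(Die1=2, Die2=2) − P(Die1=2)P(Die2=2) = 0.023 − 0.278×0.194 = -0.0309.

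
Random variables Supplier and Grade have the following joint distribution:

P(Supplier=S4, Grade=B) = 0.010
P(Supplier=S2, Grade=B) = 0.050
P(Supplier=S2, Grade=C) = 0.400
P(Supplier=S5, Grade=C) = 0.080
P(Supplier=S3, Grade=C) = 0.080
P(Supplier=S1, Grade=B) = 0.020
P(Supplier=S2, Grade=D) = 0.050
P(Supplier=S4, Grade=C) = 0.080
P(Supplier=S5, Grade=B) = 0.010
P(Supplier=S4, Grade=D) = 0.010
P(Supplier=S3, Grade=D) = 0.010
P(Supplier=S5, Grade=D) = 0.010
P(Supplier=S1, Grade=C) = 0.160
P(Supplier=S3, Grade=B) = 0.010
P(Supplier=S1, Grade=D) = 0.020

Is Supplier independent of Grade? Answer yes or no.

Every cell satisfies P(Supplier,Grade) = P(Supplier)·P(Grade). For instance P(Supplier=S3) = 0.100, P(Grade=C) = 0.800, and 0.100×0.800 = 0.080 matches the joint entry. So Supplier and Grade are independent.

yes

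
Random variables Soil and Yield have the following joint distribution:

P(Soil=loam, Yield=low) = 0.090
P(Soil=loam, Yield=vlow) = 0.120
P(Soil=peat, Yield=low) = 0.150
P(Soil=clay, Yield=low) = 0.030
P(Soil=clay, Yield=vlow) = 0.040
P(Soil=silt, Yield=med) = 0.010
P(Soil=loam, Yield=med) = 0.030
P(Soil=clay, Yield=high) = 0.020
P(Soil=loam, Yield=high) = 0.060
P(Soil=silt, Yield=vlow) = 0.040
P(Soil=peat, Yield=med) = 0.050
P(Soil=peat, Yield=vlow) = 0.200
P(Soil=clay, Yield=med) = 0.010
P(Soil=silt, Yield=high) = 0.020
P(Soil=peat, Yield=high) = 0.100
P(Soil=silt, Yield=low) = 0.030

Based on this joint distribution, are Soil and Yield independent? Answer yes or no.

Every cell satisfies P(Soil,Yield) = P(Soil)·P(Yield). For instance P(Soil=loam) = 0.300, P(Yield=low) = 0.300, and 0.300×0.300 = 0.090 matches the joint entry. So Soil and Yield are independent.

yes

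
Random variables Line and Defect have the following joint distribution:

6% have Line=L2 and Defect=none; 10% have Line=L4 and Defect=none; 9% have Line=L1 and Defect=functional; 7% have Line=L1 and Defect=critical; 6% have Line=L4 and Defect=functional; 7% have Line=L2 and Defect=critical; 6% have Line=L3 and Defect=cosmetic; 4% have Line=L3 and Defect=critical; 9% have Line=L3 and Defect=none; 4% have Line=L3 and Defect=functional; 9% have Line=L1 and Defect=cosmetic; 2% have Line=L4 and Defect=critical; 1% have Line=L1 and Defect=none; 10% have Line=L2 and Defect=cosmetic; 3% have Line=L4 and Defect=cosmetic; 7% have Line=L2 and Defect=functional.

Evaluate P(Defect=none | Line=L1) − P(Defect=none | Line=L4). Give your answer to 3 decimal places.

-0.438

P(Line=L1) = 0.01 + 0.09 + 0.09 + 0.07 = 0.26; P(Defect=none | Line=L1) = 0.01/0.26 = 0.0385.
P(Line=L4) = 0.10 + 0.03 + 0.06 + 0.02 = 0.21; P(Defect=none | Line=L4) = 0.10/0.21 = 0.4762.
Difference = -0.438.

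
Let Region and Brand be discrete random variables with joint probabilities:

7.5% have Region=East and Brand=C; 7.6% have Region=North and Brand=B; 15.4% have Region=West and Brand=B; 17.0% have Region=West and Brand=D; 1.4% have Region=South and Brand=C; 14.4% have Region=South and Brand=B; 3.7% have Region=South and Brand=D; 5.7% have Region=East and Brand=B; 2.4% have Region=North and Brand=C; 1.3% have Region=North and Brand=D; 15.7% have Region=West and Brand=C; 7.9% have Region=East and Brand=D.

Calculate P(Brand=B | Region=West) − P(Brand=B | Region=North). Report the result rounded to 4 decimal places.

P(Region=West) = 0.154 + 0.157 + 0.170 = 0.481; P(Brand=B | Region=West) = 0.154/0.481 = 0.32017.
P(Region=North) = 0.076 + 0.024 + 0.013 = 0.113; P(Brand=B | Region=North) = 0.076/0.113 = 0.67257.
Difference = -0.3524.

-0.3524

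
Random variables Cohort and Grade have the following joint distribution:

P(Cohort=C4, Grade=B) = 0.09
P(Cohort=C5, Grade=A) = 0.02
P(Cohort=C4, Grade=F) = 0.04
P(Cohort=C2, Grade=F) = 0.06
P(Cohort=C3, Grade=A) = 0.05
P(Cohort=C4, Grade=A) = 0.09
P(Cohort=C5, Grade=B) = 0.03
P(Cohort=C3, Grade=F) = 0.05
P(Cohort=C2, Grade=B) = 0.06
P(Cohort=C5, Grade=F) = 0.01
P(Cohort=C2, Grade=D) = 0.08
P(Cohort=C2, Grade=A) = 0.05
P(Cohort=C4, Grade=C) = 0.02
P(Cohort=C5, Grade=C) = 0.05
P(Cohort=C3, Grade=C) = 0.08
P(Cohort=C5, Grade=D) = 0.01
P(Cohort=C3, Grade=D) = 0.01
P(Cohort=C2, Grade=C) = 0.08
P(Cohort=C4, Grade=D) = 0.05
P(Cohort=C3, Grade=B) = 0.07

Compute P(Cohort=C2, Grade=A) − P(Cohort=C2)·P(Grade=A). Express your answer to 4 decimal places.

P(Cohort=C2) = 0.05 + 0.06 + 0.08 + 0.08 + 0.06 = 0.33.
P(Grade=A) = 0.05 + 0.05 + 0.09 + 0.02 = 0.21.
P(Cohort=C2, Grade=A) − P(Cohort=C2)P(Grade=A) = 0.05 − 0.33×0.21 = -0.0193.

-0.0193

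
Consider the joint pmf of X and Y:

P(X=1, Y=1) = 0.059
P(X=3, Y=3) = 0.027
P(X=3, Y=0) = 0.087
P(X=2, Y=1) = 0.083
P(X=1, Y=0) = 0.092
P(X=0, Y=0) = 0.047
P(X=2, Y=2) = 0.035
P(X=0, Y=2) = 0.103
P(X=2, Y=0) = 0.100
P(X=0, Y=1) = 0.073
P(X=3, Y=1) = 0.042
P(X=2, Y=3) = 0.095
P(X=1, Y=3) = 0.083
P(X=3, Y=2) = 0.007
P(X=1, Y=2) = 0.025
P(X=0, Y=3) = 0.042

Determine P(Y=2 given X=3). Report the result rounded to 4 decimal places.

0.0429

P(X=3) = 0.087 + 0.042 + 0.007 + 0.027 = 0.163.
P(Y=2 | X=3) = 0.007/0.163 = 0.0429.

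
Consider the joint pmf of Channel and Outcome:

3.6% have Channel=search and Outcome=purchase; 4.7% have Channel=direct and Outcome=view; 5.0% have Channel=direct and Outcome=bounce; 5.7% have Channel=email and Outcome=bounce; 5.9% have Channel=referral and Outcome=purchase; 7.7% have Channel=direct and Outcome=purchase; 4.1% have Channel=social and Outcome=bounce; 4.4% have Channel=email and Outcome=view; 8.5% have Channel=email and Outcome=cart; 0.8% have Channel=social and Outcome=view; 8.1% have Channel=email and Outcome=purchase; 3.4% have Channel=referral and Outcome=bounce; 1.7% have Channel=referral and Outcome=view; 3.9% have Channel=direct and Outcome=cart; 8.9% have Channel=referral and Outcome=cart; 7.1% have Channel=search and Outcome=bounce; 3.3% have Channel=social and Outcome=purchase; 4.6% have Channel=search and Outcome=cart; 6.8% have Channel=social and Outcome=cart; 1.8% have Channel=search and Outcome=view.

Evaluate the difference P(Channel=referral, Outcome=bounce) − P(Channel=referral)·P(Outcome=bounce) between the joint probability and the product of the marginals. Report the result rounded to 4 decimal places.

-0.0163

P(Channel=referral) = 0.034 + 0.017 + 0.089 + 0.059 = 0.199.
P(Outcome=bounce) = 0.057 + 0.071 + 0.041 + 0.050 + 0.034 = 0.253.
P(Channel=referral, Outcome=bounce) − P(Channel=referral)P(Outcome=bounce) = 0.034 − 0.199×0.253 = -0.0163.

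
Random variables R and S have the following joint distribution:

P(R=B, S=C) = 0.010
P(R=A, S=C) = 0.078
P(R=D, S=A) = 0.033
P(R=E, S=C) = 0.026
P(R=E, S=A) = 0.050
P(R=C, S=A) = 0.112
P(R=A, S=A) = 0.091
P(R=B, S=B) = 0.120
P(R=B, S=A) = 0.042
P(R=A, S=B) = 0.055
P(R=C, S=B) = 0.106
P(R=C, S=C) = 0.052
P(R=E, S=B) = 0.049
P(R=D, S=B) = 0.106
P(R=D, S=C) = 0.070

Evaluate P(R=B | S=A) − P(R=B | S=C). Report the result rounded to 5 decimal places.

0.08568

P(S=A) = 0.091 + 0.042 + 0.112 + 0.033 + 0.050 = 0.328; P(R=B | S=A) = 0.042/0.328 = 0.128049.
P(S=C) = 0.078 + 0.010 + 0.052 + 0.070 + 0.026 = 0.236; P(R=B | S=C) = 0.010/0.236 = 0.042373.
Difference = 0.08568.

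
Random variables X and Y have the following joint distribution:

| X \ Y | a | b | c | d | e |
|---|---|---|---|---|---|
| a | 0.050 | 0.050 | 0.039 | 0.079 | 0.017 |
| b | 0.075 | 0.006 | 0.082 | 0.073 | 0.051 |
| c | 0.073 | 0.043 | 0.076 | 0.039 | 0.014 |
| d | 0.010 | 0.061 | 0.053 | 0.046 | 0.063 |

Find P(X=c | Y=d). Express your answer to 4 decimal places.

P(Y=d) = 0.079 + 0.073 + 0.039 + 0.046 = 0.237.
P(X=c | Y=d) = 0.039/0.237 = 0.1646.

0.1646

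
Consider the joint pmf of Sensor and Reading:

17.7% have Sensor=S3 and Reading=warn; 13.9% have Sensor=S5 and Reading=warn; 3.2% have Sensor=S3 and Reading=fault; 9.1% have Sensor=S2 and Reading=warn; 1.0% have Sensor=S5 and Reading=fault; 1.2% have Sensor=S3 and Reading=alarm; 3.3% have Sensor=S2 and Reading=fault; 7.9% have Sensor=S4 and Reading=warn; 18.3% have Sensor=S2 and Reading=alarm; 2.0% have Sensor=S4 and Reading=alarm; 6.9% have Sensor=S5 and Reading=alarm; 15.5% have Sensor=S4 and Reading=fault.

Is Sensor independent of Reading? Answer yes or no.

no

P(Sensor=S4) = 0.254 and P(Reading=fault) = 0.230, so their product is 0.05842, but P(Sensor=S4, Reading=fault) = 0.155. Since these differ, Sensor and Reading are not independent.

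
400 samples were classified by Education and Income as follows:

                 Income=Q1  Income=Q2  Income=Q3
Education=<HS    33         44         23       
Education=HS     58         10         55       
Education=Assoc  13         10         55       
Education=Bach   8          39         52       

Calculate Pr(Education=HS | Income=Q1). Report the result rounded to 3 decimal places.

0.518

Total with Income=Q1: 33 + 58 + 13 + 8 = 112.
P(Education=HS | Income=Q1) = 58/112 = 0.518.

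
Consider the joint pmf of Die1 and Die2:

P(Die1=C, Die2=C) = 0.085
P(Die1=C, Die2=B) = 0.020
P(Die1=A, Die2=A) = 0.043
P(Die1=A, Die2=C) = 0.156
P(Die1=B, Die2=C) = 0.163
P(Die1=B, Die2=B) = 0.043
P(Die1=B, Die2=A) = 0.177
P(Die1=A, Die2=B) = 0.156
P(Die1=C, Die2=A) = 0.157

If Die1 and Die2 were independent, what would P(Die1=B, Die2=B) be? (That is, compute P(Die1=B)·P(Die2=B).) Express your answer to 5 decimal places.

0.08388

P(Die1=B) = 0.177 + 0.043 + 0.163 = 0.383.
P(Die2=B) = 0.156 + 0.043 + 0.020 = 0.219.
Product: 0.383 × 0.219 = 0.08388.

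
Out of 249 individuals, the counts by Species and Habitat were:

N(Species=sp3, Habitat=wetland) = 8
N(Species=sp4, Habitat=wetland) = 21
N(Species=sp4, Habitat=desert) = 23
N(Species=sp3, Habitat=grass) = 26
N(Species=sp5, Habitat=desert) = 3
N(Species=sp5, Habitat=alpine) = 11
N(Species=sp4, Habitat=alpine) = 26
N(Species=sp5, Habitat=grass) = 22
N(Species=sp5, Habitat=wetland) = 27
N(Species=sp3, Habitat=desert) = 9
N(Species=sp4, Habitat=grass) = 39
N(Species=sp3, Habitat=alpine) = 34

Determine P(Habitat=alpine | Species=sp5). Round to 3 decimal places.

0.175

Total with Species=sp5: 22 + 27 + 3 + 11 = 63.
P(Habitat=alpine | Species=sp5) = 11/63 = 0.175.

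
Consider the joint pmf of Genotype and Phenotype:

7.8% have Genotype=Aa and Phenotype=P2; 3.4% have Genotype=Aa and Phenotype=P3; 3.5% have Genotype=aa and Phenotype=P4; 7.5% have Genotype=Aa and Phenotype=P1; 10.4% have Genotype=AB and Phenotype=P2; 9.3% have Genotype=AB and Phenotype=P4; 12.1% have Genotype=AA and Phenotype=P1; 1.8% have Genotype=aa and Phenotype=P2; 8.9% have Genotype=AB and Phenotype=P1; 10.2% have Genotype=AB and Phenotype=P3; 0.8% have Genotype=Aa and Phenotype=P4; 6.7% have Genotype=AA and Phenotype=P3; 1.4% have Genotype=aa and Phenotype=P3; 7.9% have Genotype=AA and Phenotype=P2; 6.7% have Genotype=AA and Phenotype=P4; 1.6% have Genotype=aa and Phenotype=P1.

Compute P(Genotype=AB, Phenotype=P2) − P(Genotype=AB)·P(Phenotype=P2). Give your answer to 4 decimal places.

-0.0043

P(Genotype=AB) = 0.089 + 0.104 + 0.102 + 0.093 = 0.388.
P(Phenotype=P2) = 0.079 + 0.078 + 0.018 + 0.104 = 0.279.
P(Genotype=AB, Phenotype=P2) − P(Genotype=AB)P(Phenotype=P2) = 0.104 − 0.388×0.279 = -0.0043.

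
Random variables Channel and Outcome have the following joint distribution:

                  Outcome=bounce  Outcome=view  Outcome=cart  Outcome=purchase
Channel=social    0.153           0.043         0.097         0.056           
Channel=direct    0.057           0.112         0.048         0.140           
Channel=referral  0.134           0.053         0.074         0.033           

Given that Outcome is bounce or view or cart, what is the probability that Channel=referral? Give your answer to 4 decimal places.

0.3385

P(Outcome=bounce) = 0.153 + 0.057 + 0.134 = 0.344.
P(Outcome=view) = 0.043 + 0.112 + 0.053 = 0.208.
P(Outcome=cart) = 0.097 + 0.048 + 0.074 = 0.219.
P(Outcome ∈ {bounce, view, cart}) = 0.344 + 0.208 + 0.219 = 0.771; P(Channel=referral, Outcome ∈ {bounce, view, cart}) = 0.134 + 0.053 + 0.074 = 0.261.
P(Channel=referral | Outcome ∈ {bounce, view, cart}) = 0.261/0.771 = 0.3385.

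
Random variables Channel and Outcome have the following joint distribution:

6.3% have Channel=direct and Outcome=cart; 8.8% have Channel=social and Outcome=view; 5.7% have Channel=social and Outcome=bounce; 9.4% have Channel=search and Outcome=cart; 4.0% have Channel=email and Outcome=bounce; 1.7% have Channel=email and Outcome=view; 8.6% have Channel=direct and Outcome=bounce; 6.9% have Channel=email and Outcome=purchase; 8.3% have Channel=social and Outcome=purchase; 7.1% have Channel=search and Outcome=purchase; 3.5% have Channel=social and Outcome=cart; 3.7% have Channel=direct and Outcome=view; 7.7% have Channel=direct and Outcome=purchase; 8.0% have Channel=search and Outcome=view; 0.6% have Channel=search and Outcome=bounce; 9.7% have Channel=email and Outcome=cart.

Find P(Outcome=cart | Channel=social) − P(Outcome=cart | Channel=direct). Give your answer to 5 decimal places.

P(Channel=social) = 0.057 + 0.088 + 0.035 + 0.083 = 0.263; P(Outcome=cart | Channel=social) = 0.035/0.263 = 0.133080.
P(Channel=direct) = 0.086 + 0.037 + 0.063 + 0.077 = 0.263; P(Outcome=cart | Channel=direct) = 0.063/0.263 = 0.239544.
Difference = -0.10646.

-0.10646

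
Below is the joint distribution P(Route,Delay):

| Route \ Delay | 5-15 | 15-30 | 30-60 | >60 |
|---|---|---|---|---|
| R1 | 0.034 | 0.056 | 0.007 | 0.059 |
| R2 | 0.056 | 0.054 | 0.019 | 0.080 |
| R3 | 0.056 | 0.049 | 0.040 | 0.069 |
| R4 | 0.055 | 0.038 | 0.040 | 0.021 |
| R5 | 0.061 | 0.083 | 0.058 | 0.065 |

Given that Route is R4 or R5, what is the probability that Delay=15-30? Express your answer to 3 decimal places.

0.287

P(Route=R4) = 0.055 + 0.038 + 0.040 + 0.021 = 0.154.
P(Route=R5) = 0.061 + 0.083 + 0.058 + 0.065 = 0.267.
P(Route ∈ {R4, R5}) = 0.154 + 0.267 = 0.421; P(Delay=15-30, Route ∈ {R4, R5}) = 0.038 + 0.083 = 0.121.
P(Delay=15-30 | Route ∈ {R4, R5}) = 0.121/0.421 = 0.287.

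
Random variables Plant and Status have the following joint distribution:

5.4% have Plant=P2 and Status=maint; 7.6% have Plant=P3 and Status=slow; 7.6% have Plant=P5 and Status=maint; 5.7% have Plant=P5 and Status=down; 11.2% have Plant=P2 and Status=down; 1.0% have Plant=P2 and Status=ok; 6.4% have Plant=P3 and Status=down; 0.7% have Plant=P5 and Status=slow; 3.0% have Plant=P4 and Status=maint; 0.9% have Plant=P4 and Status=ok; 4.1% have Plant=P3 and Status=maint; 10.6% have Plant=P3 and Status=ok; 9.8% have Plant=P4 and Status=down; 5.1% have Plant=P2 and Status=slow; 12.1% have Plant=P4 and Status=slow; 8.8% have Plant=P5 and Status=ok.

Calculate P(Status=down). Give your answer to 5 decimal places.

P(Status=down) = 0.112 + 0.064 + 0.098 + 0.057 = 0.331.

0.33100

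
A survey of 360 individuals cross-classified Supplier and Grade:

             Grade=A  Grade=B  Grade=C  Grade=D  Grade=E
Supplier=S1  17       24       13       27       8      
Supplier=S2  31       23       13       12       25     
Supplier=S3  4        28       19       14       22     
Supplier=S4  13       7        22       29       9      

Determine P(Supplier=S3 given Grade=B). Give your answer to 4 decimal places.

0.3415

Total with Grade=B: 24 + 23 + 28 + 7 = 82.
P(Supplier=S3 | Grade=B) = 28/82 = 0.3415.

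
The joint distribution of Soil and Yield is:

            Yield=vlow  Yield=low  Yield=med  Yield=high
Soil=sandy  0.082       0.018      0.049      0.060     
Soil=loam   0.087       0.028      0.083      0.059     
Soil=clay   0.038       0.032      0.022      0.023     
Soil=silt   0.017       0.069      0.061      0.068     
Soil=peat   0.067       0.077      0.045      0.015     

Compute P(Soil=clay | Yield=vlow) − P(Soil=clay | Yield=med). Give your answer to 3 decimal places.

0.046

P(Yield=vlow) = 0.082 + 0.087 + 0.038 + 0.017 + 0.067 = 0.291; P(Soil=clay | Yield=vlow) = 0.038/0.291 = 0.1306.
P(Yield=med) = 0.049 + 0.083 + 0.022 + 0.061 + 0.045 = 0.260; P(Soil=clay | Yield=med) = 0.022/0.260 = 0.0846.
Difference = 0.046.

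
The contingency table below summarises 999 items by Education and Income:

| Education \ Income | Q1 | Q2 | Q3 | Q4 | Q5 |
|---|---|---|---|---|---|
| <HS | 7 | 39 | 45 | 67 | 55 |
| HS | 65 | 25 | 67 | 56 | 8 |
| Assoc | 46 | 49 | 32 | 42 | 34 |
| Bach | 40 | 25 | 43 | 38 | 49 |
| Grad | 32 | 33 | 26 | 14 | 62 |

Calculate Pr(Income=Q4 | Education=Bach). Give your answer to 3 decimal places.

Total with Education=Bach: 40 + 25 + 43 + 38 + 49 = 195.
P(Income=Q4 | Education=Bach) = 38/195 = 0.195.

0.195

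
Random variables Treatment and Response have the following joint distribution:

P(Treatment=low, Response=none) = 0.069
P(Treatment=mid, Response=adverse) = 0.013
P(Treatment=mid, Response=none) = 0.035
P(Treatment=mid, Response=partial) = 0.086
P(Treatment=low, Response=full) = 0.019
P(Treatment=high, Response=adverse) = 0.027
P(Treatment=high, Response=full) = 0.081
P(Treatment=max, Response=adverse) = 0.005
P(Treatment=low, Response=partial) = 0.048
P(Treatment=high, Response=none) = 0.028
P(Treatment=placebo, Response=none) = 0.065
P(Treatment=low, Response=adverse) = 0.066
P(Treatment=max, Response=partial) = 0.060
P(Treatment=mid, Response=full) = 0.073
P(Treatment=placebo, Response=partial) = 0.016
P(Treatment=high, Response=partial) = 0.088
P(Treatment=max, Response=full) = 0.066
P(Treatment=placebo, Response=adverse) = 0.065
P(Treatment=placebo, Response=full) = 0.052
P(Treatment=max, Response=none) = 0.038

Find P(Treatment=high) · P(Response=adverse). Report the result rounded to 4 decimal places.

P(Treatment=high) = 0.028 + 0.088 + 0.081 + 0.027 = 0.224.
P(Response=adverse) = 0.065 + 0.066 + 0.013 + 0.027 + 0.005 = 0.176.
Product: 0.224 × 0.176 = 0.0394.

0.0394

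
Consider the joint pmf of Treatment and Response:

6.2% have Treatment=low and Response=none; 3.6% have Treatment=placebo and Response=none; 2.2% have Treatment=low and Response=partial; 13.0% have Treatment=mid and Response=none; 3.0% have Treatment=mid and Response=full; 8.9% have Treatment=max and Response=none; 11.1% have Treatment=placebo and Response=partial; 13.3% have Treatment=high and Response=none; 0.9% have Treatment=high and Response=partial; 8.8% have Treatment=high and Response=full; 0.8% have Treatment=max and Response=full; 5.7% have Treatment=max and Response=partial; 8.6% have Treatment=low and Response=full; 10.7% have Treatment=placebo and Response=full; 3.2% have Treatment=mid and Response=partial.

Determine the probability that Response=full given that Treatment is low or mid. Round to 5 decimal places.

0.32044

P(Treatment=low) = 0.062 + 0.022 + 0.086 = 0.170.
P(Treatment=mid) = 0.130 + 0.032 + 0.030 = 0.192.
P(Treatment ∈ {low, mid}) = 0.170 + 0.192 = 0.362; P(Response=full, Treatment ∈ {low, mid}) = 0.086 + 0.030 = 0.116.
P(Response=full | Treatment ∈ {low, mid}) = 0.116/0.362 = 0.32044.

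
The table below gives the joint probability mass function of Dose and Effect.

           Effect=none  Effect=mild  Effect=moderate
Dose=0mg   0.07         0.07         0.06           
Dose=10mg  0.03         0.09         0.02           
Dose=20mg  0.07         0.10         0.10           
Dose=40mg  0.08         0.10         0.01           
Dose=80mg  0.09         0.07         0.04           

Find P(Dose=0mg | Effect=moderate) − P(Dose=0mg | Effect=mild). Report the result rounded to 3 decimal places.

P(Effect=moderate) = 0.06 + 0.02 + 0.10 + 0.01 + 0.04 = 0.23; P(Dose=0mg | Effect=moderate) = 0.06/0.23 = 0.2609.
P(Effect=mild) = 0.07 + 0.09 + 0.10 + 0.10 + 0.07 = 0.43; P(Dose=0mg | Effect=mild) = 0.07/0.43 = 0.1628.
Difference = 0.098.

0.098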